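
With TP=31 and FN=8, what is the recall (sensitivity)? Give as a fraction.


Recall = TP / (TP + FN) = 31 / 39 = 31/39.

31/39


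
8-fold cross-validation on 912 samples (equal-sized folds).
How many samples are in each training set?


Each validation fold has 912/8 = 114 samples. Training set = 912 - 114 = 798.

798


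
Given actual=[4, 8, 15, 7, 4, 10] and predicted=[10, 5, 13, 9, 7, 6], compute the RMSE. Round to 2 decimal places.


MSE = 13.0000. RMSE = sqrt(13.0000) = 3.61.

3.61


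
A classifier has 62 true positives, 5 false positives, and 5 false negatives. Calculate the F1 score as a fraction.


Precision = 62/67 = 62/67. Recall = 62/67 = 62/67. F1 = 2*P*R/(P+R) = 62/67.

62/67


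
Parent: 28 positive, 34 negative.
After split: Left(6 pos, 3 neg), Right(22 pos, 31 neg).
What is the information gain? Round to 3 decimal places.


H(parent) = 0.9932. H(left) = 0.9183, H(right) = 0.9791. Weighted = (9/62)*0.9183 + (53/62)*0.9791 = 0.9703. IG = 0.9932 - 0.9703 = 0.0229, which rounds to 0.023.

0.023


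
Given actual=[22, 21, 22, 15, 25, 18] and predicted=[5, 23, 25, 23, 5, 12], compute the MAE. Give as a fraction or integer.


MAE = (1/6) * (|22-5|=17 + |21-23|=2 + |22-25|=3 + |15-23|=8 + |25-5|=20 + |18-12|=6). Sum = 56. MAE = 28/3.

28/3


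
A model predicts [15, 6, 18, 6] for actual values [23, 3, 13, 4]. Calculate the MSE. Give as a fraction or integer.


MSE = (1/4) * ((23-15)^2=64 + (3-6)^2=9 + (13-18)^2=25 + (4-6)^2=4). Sum = 102. MSE = 51/2.

51/2


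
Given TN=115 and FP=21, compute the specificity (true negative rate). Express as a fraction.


Specificity = TN / (TN + FP) = 115 / 136 = 115/136.

115/136


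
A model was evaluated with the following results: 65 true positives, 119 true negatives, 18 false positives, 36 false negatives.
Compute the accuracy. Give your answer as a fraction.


Accuracy = (TP + TN) / (TP + TN + FP + FN) = (65 + 119) / 238 = 92/119.

92/119


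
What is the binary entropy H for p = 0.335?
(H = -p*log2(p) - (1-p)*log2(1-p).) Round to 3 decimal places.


H = -0.335*log2(0.335) - 0.665*log2(0.665) = 0.920.

0.920


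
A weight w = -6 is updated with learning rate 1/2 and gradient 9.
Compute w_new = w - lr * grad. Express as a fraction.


w_new = -6 - 1/2 * 9 = -6 - 9/2 = -21/2.

-21/2


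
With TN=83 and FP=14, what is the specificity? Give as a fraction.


Specificity = TN / (TN + FP) = 83 / 97 = 83/97.

83/97


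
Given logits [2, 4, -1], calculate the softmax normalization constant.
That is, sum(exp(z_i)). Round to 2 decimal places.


Denom = e^2=7.3891 + e^4=54.5982 + e^-1=0.3679. Sum = 62.3552, which rounds to 62.36.

62.36


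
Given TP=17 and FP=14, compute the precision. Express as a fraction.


Precision = TP / (TP + FP) = 17 / 31 = 17/31.

17/31


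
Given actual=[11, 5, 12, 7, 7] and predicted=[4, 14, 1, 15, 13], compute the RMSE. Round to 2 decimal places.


MSE = 70.2000. RMSE = sqrt(70.2000) = 8.38.

8.38


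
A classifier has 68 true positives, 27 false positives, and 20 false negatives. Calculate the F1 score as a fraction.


Precision = 68/95 = 68/95. Recall = 68/88 = 17/22. F1 = 2*P*R/(P+R) = 136/183.

136/183


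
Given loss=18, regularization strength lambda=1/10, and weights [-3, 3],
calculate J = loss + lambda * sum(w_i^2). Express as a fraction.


L2 sq norm = sum(w^2) = 18. J = 18 + 1/10 * 18 = 99/5.

99/5


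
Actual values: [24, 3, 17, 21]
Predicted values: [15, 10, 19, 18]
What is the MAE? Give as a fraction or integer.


MAE = (1/4) * (|24-15|=9 + |3-10|=7 + |17-19|=2 + |21-18|=3). Sum = 21. MAE = 21/4.

21/4


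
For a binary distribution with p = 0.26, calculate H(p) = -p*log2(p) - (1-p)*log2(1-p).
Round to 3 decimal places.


H = -0.26*log2(0.26) - 0.74*log2(0.74) = 0.827.

0.827


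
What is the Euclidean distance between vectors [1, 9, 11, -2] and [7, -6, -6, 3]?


d = sqrt(sum of squared differences). (1-7)^2=36, (9--6)^2=225, (11--6)^2=289, (-2-3)^2=25. Sum = 575.

sqrt(575)


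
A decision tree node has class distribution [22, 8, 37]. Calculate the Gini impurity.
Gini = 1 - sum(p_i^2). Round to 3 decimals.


Total = 67. Proportions: 22/67, 8/67, 37/67. sum(p_i^2) = 0.4270. Gini = 1 - 0.4270 = 0.5730, which rounds to 0.573.

0.573


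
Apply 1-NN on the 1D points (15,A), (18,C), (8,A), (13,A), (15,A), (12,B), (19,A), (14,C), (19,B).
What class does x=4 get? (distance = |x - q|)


Distances: |15-4|=11, |18-4|=14, |8-4|=4, |13-4|=9, |15-4|=11, |12-4|=8, |19-4|=15, |14-4|=10, |19-4|=15. 1 nearest: (8,A). Counts: {'A': 1}. Majority class: A.

A


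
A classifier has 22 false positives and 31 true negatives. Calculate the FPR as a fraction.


FPR = FP / (FP + TN) = 22 / 53 = 22/53.

22/53


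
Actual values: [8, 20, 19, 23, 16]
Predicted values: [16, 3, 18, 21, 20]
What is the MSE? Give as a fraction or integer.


MSE = (1/5) * ((8-16)^2=64 + (20-3)^2=289 + (19-18)^2=1 + (23-21)^2=4 + (16-20)^2=16). Sum = 374. MSE = 374/5.

374/5


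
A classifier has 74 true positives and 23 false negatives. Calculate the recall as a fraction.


Recall = TP / (TP + FN) = 74 / 97 = 74/97.

74/97


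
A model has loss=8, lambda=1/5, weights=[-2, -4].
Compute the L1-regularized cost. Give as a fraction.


L1 norm = sum(|w|) = 6. J = 8 + 1/5 * 6 = 46/5.

46/5


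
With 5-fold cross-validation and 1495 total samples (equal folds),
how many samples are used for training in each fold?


Each validation fold has 1495/5 = 299 samples. Training set = 1495 - 299 = 1196.

1196


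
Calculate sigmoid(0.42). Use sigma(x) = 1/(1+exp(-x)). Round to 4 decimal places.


sigma(0.42) = 1/(1+e^(-0.42)) = 1/(1+0.657047) = 1/1.657047 = 0.6035.

0.6035


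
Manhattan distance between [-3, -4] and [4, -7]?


d = sum of absolute differences: |-3-4|=7 + |-4--7|=3 = 10.

10


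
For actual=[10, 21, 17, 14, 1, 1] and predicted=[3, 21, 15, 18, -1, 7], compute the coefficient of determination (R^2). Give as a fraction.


Mean(y) = 32/3. SS_res = 109. SS_tot = 1036/3. R^2 = 1 - 109/(1036/3) = 709/1036.

709/1036


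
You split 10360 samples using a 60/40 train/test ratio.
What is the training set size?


Test set = 10360 * 40% = 4144. Training set = 10360 - 4144 = 6216.

6216


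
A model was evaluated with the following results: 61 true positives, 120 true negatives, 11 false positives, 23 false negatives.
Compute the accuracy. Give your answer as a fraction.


Accuracy = (TP + TN) / (TP + TN + FP + FN) = (61 + 120) / 215 = 181/215.

181/215


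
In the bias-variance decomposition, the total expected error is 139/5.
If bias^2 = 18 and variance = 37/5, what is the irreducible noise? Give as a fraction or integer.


Total error = bias^2 + variance + irreducible noise. So irreducible noise = 139/5 - 18 - 37/5 = 12/5.

12/5


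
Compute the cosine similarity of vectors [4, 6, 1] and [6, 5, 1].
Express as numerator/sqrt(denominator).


dot = 55. |a|^2 = 53, |b|^2 = 62. cos = 55/sqrt(3286).

55/sqrt(3286)


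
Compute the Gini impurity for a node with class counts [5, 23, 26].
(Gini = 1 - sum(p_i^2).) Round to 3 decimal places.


Total = 54. Proportions: 5/54, 23/54, 26/54. sum(p_i^2) = 0.4218. Gini = 1 - 0.4218 = 0.5782, which rounds to 0.578.

0.578


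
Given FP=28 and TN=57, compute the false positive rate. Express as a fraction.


FPR = FP / (FP + TN) = 28 / 85 = 28/85.

28/85


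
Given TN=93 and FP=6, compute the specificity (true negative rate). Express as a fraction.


Specificity = TN / (TN + FP) = 93 / 99 = 31/33.

31/33


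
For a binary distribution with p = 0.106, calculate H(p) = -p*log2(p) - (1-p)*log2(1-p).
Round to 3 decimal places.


H = -0.106*log2(0.106) - 0.894*log2(0.894) = 0.488.

0.488


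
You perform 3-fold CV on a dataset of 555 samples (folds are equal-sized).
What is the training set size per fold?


Each validation fold has 555/3 = 185 samples. Training set = 555 - 185 = 370.

370


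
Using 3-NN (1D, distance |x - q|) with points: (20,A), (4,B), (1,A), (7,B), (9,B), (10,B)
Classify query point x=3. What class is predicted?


Distances: |20-3|=17, |4-3|=1, |1-3|=2, |7-3|=4, |9-3|=6, |10-3|=7. 3 nearest: (4,B), (1,A), (7,B). Counts: {'B': 2, 'A': 1}. Majority class: B.

B


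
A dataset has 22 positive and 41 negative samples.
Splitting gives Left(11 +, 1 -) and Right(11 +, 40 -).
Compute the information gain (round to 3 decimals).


H(parent) = 0.9334. H(left) = 0.4138, H(right) = 0.7522. Weighted = (12/63)*0.4138 + (51/63)*0.7522 = 0.6877. IG = 0.9334 - 0.6877 = 0.2457, which rounds to 0.246.

0.246


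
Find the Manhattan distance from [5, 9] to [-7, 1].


d = sum of absolute differences: |5--7|=12 + |9-1|=8 = 20.

20


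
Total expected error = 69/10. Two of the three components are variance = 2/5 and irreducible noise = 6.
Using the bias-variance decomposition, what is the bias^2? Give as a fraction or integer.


Total error = bias^2 + variance + irreducible noise. So bias^2 = 69/10 - 2/5 - 6 = 1/2.

1/2


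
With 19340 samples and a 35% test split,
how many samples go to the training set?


Test set = 19340 * 35% = 6769. Training set = 19340 - 6769 = 12571.

12571


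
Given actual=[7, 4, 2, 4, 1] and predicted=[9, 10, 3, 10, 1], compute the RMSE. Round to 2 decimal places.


MSE = 15.4000. RMSE = sqrt(15.4000) = 3.92.

3.92


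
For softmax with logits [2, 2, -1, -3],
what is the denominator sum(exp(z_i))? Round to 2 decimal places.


Denom = e^2=7.3891 + e^2=7.3891 + e^-1=0.3679 + e^-3=0.0498. Sum = 15.1959, which rounds to 15.20.

15.20


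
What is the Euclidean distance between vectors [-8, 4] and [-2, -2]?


d = sqrt(sum of squared differences). (-8--2)^2=36, (4--2)^2=36. Sum = 72.

sqrt(72)


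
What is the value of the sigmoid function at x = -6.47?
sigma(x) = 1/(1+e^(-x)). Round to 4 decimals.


sigma(-6.47) = 1/(1+e^(6.47)) = 1/(1+645.483727) = 1/646.483727 = 0.0015.

0.0015


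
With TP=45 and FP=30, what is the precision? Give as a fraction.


Precision = TP / (TP + FP) = 45 / 75 = 3/5.

3/5


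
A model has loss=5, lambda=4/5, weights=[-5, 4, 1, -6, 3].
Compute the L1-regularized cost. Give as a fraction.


L1 norm = sum(|w|) = 19. J = 5 + 4/5 * 19 = 101/5.

101/5


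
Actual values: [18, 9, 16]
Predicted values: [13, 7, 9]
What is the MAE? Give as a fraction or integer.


MAE = (1/3) * (|18-13|=5 + |9-7|=2 + |16-9|=7). Sum = 14. MAE = 14/3.

14/3


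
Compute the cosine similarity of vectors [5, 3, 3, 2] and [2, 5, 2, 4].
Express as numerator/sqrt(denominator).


dot = 39. |a|^2 = 47, |b|^2 = 49. cos = 39/sqrt(2303).

39/sqrt(2303)


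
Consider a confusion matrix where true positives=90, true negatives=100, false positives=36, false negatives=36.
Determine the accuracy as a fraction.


Accuracy = (TP + TN) / (TP + TN + FP + FN) = (90 + 100) / 262 = 95/131.

95/131


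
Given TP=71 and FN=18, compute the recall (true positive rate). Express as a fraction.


Recall = TP / (TP + FN) = 71 / 89 = 71/89.

71/89


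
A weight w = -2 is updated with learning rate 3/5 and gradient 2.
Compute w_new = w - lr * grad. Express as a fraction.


w_new = -2 - 3/5 * 2 = -2 - 6/5 = -16/5.

-16/5


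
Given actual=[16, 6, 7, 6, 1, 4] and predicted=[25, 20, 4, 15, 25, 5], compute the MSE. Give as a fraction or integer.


MSE = (1/6) * ((16-25)^2=81 + (6-20)^2=196 + (7-4)^2=9 + (6-15)^2=81 + (1-25)^2=576 + (4-5)^2=1). Sum = 944. MSE = 472/3.

472/3


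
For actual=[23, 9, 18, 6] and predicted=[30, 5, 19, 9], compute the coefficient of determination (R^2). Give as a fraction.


Mean(y) = 14. SS_res = 75. SS_tot = 186. R^2 = 1 - 75/(186) = 37/62.

37/62


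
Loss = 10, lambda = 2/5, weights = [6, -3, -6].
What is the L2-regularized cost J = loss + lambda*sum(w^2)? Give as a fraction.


L2 sq norm = sum(w^2) = 81. J = 10 + 2/5 * 81 = 212/5.

212/5


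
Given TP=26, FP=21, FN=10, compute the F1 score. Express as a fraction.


Precision = 26/47 = 26/47. Recall = 26/36 = 13/18. F1 = 2*P*R/(P+R) = 52/83.

52/83


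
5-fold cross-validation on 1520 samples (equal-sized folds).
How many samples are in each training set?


Each validation fold has 1520/5 = 304 samples. Training set = 1520 - 304 = 1216.

1216


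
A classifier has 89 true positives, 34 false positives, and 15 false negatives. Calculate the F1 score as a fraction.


Precision = 89/123 = 89/123. Recall = 89/104 = 89/104. F1 = 2*P*R/(P+R) = 178/227.

178/227


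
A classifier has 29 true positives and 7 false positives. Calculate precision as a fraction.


Precision = TP / (TP + FP) = 29 / 36 = 29/36.

29/36


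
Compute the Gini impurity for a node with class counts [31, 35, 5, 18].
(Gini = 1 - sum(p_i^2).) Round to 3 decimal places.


Total = 89. Proportions: 31/89, 35/89, 5/89, 18/89. sum(p_i^2) = 0.3200. Gini = 1 - 0.3200 = 0.6800, which rounds to 0.680.

0.680


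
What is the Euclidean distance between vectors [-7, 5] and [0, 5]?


d = sqrt(sum of squared differences). (-7-0)^2=49, (5-5)^2=0. Sum = 49.

7


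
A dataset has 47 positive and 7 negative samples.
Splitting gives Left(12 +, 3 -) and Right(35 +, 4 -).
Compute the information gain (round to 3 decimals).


H(parent) = 0.5564. H(left) = 0.7219, H(right) = 0.4771. Weighted = (15/54)*0.7219 + (39/54)*0.4771 = 0.5451. IG = 0.5564 - 0.5451 = 0.0113, which rounds to 0.011.

0.011


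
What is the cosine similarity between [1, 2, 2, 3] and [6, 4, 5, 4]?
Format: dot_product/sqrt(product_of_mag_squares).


dot = 36. |a|^2 = 18, |b|^2 = 93. cos = 36/sqrt(1674).

36/sqrt(1674)


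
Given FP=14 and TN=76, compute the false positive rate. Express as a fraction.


FPR = FP / (FP + TN) = 14 / 90 = 7/45.

7/45


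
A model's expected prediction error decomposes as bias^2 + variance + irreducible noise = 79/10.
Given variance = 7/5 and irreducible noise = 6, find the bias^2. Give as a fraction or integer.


Total error = bias^2 + variance + irreducible noise. So bias^2 = 79/10 - 7/5 - 6 = 1/2.

1/2


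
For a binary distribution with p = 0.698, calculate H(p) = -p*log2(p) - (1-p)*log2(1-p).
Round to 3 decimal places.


H = -0.698*log2(0.698) - 0.302*log2(0.302) = 0.884.

0.884


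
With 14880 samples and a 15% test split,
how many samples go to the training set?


Test set = 14880 * 15% = 2232. Training set = 14880 - 2232 = 12648.

12648


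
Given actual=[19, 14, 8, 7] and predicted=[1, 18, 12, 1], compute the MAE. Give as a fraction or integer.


MAE = (1/4) * (|19-1|=18 + |14-18|=4 + |8-12|=4 + |7-1|=6). Sum = 32. MAE = 8.

8


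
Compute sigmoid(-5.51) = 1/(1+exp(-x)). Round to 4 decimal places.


sigma(-5.51) = 1/(1+e^(5.51)) = 1/(1+247.151127) = 1/248.151127 = 0.0040.

0.0040


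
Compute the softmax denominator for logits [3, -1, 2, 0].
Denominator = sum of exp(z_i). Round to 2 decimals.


Denom = e^3=20.0855 + e^-1=0.3679 + e^2=7.3891 + e^0=1.0000. Sum = 28.8425, which rounds to 28.84.

28.84


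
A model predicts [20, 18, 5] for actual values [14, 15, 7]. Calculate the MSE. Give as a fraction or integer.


MSE = (1/3) * ((14-20)^2=36 + (15-18)^2=9 + (7-5)^2=4). Sum = 49. MSE = 49/3.

49/3


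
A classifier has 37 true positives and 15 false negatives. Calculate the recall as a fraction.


Recall = TP / (TP + FN) = 37 / 52 = 37/52.

37/52


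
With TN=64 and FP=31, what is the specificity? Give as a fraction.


Specificity = TN / (TN + FP) = 64 / 95 = 64/95.

64/95


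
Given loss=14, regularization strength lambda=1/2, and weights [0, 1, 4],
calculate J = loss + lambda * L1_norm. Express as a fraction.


L1 norm = sum(|w|) = 5. J = 14 + 1/2 * 5 = 33/2.

33/2


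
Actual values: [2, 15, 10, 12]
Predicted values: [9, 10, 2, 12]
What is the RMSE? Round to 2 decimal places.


MSE = 34.5000. RMSE = sqrt(34.5000) = 5.87.

5.87


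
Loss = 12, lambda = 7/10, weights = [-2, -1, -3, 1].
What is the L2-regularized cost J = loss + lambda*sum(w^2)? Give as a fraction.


L2 sq norm = sum(w^2) = 15. J = 12 + 7/10 * 15 = 45/2.

45/2


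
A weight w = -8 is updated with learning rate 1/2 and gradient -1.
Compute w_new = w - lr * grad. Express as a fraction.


w_new = -8 - 1/2 * -1 = -8 - -1/2 = -15/2.

-15/2


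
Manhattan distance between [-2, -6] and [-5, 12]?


d = sum of absolute differences: |-2--5|=3 + |-6-12|=18 = 21.

21


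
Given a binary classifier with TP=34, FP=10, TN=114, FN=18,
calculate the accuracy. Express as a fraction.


Accuracy = (TP + TN) / (TP + TN + FP + FN) = (34 + 114) / 176 = 37/44.

37/44


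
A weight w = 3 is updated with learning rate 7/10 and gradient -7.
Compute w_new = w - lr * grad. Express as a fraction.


w_new = 3 - 7/10 * -7 = 3 - -49/10 = 79/10.

79/10


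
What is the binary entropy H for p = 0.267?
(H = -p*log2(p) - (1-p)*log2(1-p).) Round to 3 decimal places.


H = -0.267*log2(0.267) - 0.733*log2(0.733) = 0.837.

0.837


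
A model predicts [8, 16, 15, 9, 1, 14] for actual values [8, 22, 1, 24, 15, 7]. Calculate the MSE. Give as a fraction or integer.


MSE = (1/6) * ((8-8)^2=0 + (22-16)^2=36 + (1-15)^2=196 + (24-9)^2=225 + (15-1)^2=196 + (7-14)^2=49). Sum = 702. MSE = 117.

117


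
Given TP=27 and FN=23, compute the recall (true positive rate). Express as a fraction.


Recall = TP / (TP + FN) = 27 / 50 = 27/50.

27/50


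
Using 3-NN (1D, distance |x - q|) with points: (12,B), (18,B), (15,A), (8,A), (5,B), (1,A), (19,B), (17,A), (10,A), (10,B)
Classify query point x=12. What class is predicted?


Distances: |12-12|=0, |18-12|=6, |15-12|=3, |8-12|=4, |5-12|=7, |1-12|=11, |19-12|=7, |17-12|=5, |10-12|=2, |10-12|=2. 3 nearest: (12,B), (10,A), (10,B). Counts: {'B': 2, 'A': 1}. Majority class: B.

B


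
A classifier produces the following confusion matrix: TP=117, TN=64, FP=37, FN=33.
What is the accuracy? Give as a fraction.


Accuracy = (TP + TN) / (TP + TN + FP + FN) = (117 + 64) / 251 = 181/251.

181/251


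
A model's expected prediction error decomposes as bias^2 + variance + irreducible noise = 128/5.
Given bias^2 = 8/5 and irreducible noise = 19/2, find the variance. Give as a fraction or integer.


Total error = bias^2 + variance + irreducible noise. So variance = 128/5 - 8/5 - 19/2 = 29/2.

29/2


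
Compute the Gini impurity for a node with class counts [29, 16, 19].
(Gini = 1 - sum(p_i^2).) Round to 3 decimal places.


Total = 64. Proportions: 29/64, 16/64, 19/64. sum(p_i^2) = 0.3560. Gini = 1 - 0.3560 = 0.6440, which rounds to 0.644.

0.644


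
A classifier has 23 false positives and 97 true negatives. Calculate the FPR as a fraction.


FPR = FP / (FP + TN) = 23 / 120 = 23/120.

23/120


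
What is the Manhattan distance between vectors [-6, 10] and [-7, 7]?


d = sum of absolute differences: |-6--7|=1 + |10-7|=3 = 4.

4


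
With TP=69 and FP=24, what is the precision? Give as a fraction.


Precision = TP / (TP + FP) = 69 / 93 = 23/31.

23/31


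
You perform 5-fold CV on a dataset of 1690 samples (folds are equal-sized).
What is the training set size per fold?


Each validation fold has 1690/5 = 338 samples. Training set = 1690 - 338 = 1352.

1352


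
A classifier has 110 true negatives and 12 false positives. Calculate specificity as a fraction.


Specificity = TN / (TN + FP) = 110 / 122 = 55/61.

55/61


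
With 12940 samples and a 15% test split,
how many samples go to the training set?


Test set = 12940 * 15% = 1941. Training set = 12940 - 1941 = 10999.

10999


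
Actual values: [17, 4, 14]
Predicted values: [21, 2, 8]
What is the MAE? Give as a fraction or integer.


MAE = (1/3) * (|17-21|=4 + |4-2|=2 + |14-8|=6). Sum = 12. MAE = 4.

4


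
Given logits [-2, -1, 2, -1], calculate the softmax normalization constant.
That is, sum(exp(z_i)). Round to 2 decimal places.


Denom = e^-2=0.1353 + e^-1=0.3679 + e^2=7.3891 + e^-1=0.3679. Sum = 8.2602, which rounds to 8.26.

8.26


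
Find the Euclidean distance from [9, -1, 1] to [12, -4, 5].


d = sqrt(sum of squared differences). (9-12)^2=9, (-1--4)^2=9, (1-5)^2=16. Sum = 34.

sqrt(34)


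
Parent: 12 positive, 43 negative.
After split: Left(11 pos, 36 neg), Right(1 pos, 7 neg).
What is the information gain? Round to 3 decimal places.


H(parent) = 0.7568. H(left) = 0.7850, H(right) = 0.5436. Weighted = (47/55)*0.7850 + (8/55)*0.5436 = 0.7499. IG = 0.7568 - 0.7499 = 0.0069, which rounds to 0.007.

0.007


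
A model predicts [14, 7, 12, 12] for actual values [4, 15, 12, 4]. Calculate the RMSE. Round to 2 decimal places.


MSE = 57.0000. RMSE = sqrt(57.0000) = 7.55.

7.55


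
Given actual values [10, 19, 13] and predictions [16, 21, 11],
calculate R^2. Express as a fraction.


Mean(y) = 14. SS_res = 44. SS_tot = 42. R^2 = 1 - 44/(42) = -1/21.

-1/21


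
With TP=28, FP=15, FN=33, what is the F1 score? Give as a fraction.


Precision = 28/43 = 28/43. Recall = 28/61 = 28/61. F1 = 2*P*R/(P+R) = 7/13.

7/13


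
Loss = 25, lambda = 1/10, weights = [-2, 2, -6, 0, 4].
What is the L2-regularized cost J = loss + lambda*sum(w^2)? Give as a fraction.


L2 sq norm = sum(w^2) = 60. J = 25 + 1/10 * 60 = 31.

31


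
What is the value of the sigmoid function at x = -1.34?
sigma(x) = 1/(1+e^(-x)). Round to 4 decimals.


sigma(-1.34) = 1/(1+e^(1.34)) = 1/(1+3.819044) = 1/4.819044 = 0.2075.

0.2075


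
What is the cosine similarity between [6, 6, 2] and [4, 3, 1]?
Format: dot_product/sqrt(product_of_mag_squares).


dot = 44. |a|^2 = 76, |b|^2 = 26. cos = 44/sqrt(1976).

44/sqrt(1976)


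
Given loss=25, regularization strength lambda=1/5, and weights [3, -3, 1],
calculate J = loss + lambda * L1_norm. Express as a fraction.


L1 norm = sum(|w|) = 7. J = 25 + 1/5 * 7 = 132/5.

132/5


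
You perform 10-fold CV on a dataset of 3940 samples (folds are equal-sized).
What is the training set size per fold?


Each validation fold has 3940/10 = 394 samples. Training set = 3940 - 394 = 3546.

3546


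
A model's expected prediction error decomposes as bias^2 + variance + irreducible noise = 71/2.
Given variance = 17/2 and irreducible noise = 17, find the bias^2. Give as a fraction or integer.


Total error = bias^2 + variance + irreducible noise. So bias^2 = 71/2 - 17/2 - 17 = 10.

10


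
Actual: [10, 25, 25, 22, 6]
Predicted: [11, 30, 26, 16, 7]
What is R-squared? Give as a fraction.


Mean(y) = 88/5. SS_res = 64. SS_tot = 1606/5. R^2 = 1 - 64/(1606/5) = 643/803.

643/803


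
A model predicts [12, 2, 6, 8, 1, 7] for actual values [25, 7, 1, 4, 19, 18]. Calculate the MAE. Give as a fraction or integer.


MAE = (1/6) * (|25-12|=13 + |7-2|=5 + |1-6|=5 + |4-8|=4 + |19-1|=18 + |18-7|=11). Sum = 56. MAE = 28/3.

28/3


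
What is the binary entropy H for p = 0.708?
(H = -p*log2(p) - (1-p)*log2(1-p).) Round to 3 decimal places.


H = -0.708*log2(0.708) - 0.292*log2(0.292) = 0.871.

0.871


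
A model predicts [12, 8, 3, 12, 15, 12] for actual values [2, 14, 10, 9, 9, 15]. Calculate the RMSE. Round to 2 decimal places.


MSE = 39.8333. RMSE = sqrt(39.8333) = 6.31.

6.31


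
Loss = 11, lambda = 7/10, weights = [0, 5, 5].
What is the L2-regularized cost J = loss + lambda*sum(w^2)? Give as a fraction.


L2 sq norm = sum(w^2) = 50. J = 11 + 7/10 * 50 = 46.

46


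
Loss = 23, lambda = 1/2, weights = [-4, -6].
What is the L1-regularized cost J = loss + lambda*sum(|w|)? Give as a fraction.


L1 norm = sum(|w|) = 10. J = 23 + 1/2 * 10 = 28.

28


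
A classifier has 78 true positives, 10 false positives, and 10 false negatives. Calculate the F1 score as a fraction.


Precision = 78/88 = 39/44. Recall = 78/88 = 39/44. F1 = 2*P*R/(P+R) = 39/44.

39/44


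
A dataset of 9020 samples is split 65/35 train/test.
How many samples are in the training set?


Test set = 9020 * 35% = 3157. Training set = 9020 - 3157 = 5863.

5863


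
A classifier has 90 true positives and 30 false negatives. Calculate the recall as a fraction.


Recall = TP / (TP + FN) = 90 / 120 = 3/4.

3/4


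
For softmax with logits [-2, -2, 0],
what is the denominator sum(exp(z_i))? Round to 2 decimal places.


Denom = e^-2=0.1353 + e^-2=0.1353 + e^0=1.0000. Sum = 1.2706, which rounds to 1.27.

1.27


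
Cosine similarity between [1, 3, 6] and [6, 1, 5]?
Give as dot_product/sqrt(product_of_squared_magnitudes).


dot = 39. |a|^2 = 46, |b|^2 = 62. cos = 39/sqrt(2852).

39/sqrt(2852)


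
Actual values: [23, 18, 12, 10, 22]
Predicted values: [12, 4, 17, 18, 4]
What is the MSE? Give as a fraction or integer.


MSE = (1/5) * ((23-12)^2=121 + (18-4)^2=196 + (12-17)^2=25 + (10-18)^2=64 + (22-4)^2=324). Sum = 730. MSE = 146.

146


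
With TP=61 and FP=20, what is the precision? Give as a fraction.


Precision = TP / (TP + FP) = 61 / 81 = 61/81.

61/81


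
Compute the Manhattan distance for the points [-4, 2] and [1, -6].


d = sum of absolute differences: |-4-1|=5 + |2--6|=8 = 13.

13


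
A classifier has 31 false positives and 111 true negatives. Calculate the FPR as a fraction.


FPR = FP / (FP + TN) = 31 / 142 = 31/142.

31/142


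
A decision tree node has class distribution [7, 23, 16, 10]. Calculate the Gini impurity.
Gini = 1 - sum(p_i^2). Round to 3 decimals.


Total = 56. Proportions: 7/56, 23/56, 16/56, 10/56. sum(p_i^2) = 0.2978. Gini = 1 - 0.2978 = 0.7022, which rounds to 0.702.

0.702


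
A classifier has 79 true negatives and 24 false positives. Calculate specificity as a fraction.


Specificity = TN / (TN + FP) = 79 / 103 = 79/103.

79/103


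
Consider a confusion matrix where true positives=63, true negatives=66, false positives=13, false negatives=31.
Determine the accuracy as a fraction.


Accuracy = (TP + TN) / (TP + TN + FP + FN) = (63 + 66) / 173 = 129/173.

129/173


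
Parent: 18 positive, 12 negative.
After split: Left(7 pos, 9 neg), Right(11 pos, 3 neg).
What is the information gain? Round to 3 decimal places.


H(parent) = 0.9710. H(left) = 0.9887, H(right) = 0.7496. Weighted = (16/30)*0.9887 + (14/30)*0.7496 = 0.8771. IG = 0.9710 - 0.8771 = 0.0939, which rounds to 0.094.

0.094


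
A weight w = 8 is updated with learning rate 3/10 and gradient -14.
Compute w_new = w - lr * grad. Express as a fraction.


w_new = 8 - 3/10 * -14 = 8 - -21/5 = 61/5.

61/5


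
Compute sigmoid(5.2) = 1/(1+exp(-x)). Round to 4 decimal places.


sigma(5.2) = 1/(1+e^(-5.2)) = 1/(1+0.005517) = 1/1.005517 = 0.9945.

0.9945


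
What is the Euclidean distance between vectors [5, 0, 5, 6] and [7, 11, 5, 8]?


d = sqrt(sum of squared differences). (5-7)^2=4, (0-11)^2=121, (5-5)^2=0, (6-8)^2=4. Sum = 129.

sqrt(129)


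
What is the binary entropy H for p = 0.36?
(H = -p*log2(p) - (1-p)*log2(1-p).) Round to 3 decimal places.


H = -0.36*log2(0.36) - 0.64*log2(0.64) = 0.943.

0.943


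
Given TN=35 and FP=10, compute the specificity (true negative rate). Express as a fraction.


Specificity = TN / (TN + FP) = 35 / 45 = 7/9.

7/9


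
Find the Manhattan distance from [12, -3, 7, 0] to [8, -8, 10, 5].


d = sum of absolute differences: |12-8|=4 + |-3--8|=5 + |7-10|=3 + |0-5|=5 = 17.

17


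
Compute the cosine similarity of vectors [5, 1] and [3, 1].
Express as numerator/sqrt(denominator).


dot = 16. |a|^2 = 26, |b|^2 = 10. cos = 16/sqrt(260).

16/sqrt(260)


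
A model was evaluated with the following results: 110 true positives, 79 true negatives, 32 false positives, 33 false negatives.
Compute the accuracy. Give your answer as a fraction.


Accuracy = (TP + TN) / (TP + TN + FP + FN) = (110 + 79) / 254 = 189/254.

189/254


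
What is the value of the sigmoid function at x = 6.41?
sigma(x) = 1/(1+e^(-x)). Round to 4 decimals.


sigma(6.41) = 1/(1+e^(-6.41)) = 1/(1+0.001645) = 1/1.001645 = 0.9984.

0.9984


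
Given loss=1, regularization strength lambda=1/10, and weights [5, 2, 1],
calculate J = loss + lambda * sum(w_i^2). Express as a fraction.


L2 sq norm = sum(w^2) = 30. J = 1 + 1/10 * 30 = 4.

4


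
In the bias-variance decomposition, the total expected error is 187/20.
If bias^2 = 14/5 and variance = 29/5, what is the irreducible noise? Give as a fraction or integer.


Total error = bias^2 + variance + irreducible noise. So irreducible noise = 187/20 - 14/5 - 29/5 = 3/4.

3/4


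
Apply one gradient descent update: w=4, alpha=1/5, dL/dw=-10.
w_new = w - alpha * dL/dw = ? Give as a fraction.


w_new = 4 - 1/5 * -10 = 4 - -2 = 6.

6


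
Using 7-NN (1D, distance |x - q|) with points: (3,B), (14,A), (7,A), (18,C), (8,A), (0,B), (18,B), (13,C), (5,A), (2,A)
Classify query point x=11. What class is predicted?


Distances: |3-11|=8, |14-11|=3, |7-11|=4, |18-11|=7, |8-11|=3, |0-11|=11, |18-11|=7, |13-11|=2, |5-11|=6, |2-11|=9. 7 nearest: (13,C), (14,A), (8,A), (7,A), (5,A), (18,B), (18,C). Counts: {'C': 2, 'A': 4, 'B': 1}. Majority class: A.

A


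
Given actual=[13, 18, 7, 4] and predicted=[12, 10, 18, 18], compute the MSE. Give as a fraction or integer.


MSE = (1/4) * ((13-12)^2=1 + (18-10)^2=64 + (7-18)^2=121 + (4-18)^2=196). Sum = 382. MSE = 191/2.

191/2


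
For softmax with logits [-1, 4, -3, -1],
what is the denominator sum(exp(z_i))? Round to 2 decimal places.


Denom = e^-1=0.3679 + e^4=54.5982 + e^-3=0.0498 + e^-1=0.3679. Sum = 55.3838, which rounds to 55.38.

55.38


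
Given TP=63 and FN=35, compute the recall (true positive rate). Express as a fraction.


Recall = TP / (TP + FN) = 63 / 98 = 9/14.

9/14


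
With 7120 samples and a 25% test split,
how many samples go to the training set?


Test set = 7120 * 25% = 1780. Training set = 7120 - 1780 = 5340.

5340


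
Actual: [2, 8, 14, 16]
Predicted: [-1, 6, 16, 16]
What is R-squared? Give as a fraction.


Mean(y) = 10. SS_res = 17. SS_tot = 120. R^2 = 1 - 17/(120) = 103/120.

103/120


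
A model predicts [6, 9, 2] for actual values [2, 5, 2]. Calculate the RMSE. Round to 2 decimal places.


MSE = 10.6667. RMSE = sqrt(10.6667) = 3.27.

3.27


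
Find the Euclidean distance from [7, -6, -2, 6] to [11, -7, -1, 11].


d = sqrt(sum of squared differences). (7-11)^2=16, (-6--7)^2=1, (-2--1)^2=1, (6-11)^2=25. Sum = 43.

sqrt(43)


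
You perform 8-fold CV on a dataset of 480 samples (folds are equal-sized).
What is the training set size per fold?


Each validation fold has 480/8 = 60 samples. Training set = 480 - 60 = 420.

420


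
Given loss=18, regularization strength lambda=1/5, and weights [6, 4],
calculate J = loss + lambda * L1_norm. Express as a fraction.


L1 norm = sum(|w|) = 10. J = 18 + 1/5 * 10 = 20.

20


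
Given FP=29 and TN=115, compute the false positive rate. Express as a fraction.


FPR = FP / (FP + TN) = 29 / 144 = 29/144.

29/144


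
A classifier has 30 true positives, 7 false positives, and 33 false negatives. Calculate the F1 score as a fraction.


Precision = 30/37 = 30/37. Recall = 30/63 = 10/21. F1 = 2*P*R/(P+R) = 3/5.

3/5


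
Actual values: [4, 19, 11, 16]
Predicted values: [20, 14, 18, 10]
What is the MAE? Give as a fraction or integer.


MAE = (1/4) * (|4-20|=16 + |19-14|=5 + |11-18|=7 + |16-10|=6). Sum = 34. MAE = 17/2.

17/2


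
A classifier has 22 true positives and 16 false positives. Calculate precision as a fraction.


Precision = TP / (TP + FP) = 22 / 38 = 11/19.

11/19


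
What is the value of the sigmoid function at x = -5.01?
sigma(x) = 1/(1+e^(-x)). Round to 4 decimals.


sigma(-5.01) = 1/(1+e^(5.01)) = 1/(1+149.904736) = 1/150.904736 = 0.0066.

0.0066


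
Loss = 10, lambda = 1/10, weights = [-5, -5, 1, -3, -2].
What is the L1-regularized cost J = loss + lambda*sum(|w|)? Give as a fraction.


L1 norm = sum(|w|) = 16. J = 10 + 1/10 * 16 = 58/5.

58/5


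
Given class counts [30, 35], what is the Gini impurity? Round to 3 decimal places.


Total = 65. Proportions: 30/65, 35/65. sum(p_i^2) = 0.5030. Gini = 1 - 0.5030 = 0.4970, which rounds to 0.497.

0.497


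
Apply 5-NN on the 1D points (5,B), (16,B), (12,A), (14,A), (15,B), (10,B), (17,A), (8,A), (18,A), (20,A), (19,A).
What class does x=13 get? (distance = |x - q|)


Distances: |5-13|=8, |16-13|=3, |12-13|=1, |14-13|=1, |15-13|=2, |10-13|=3, |17-13|=4, |8-13|=5, |18-13|=5, |20-13|=7, |19-13|=6. 5 nearest: (12,A), (14,A), (15,B), (16,B), (10,B). Counts: {'A': 2, 'B': 3}. Majority class: B.

B


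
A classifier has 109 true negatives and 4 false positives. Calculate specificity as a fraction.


Specificity = TN / (TN + FP) = 109 / 113 = 109/113.

109/113


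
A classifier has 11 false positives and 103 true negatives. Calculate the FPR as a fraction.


FPR = FP / (FP + TN) = 11 / 114 = 11/114.

11/114


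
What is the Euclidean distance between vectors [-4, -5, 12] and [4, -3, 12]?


d = sqrt(sum of squared differences). (-4-4)^2=64, (-5--3)^2=4, (12-12)^2=0. Sum = 68.

sqrt(68)


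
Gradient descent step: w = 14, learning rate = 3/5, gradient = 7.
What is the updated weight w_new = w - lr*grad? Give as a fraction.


w_new = 14 - 3/5 * 7 = 14 - 21/5 = 49/5.

49/5


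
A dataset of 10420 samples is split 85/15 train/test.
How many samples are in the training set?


Test set = 10420 * 15% = 1563. Training set = 10420 - 1563 = 8857.

8857


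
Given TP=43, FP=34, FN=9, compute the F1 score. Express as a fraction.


Precision = 43/77 = 43/77. Recall = 43/52 = 43/52. F1 = 2*P*R/(P+R) = 2/3.

2/3


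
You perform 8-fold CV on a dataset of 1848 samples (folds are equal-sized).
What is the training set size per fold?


Each validation fold has 1848/8 = 231 samples. Training set = 1848 - 231 = 1617.

1617


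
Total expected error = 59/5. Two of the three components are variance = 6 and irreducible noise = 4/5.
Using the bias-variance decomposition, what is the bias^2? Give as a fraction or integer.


Total error = bias^2 + variance + irreducible noise. So bias^2 = 59/5 - 6 - 4/5 = 5.

5


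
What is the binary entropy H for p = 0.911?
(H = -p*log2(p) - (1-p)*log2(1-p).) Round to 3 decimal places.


H = -0.911*log2(0.911) - 0.089*log2(0.089) = 0.433.

0.433


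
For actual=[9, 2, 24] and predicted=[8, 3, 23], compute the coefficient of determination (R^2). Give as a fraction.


Mean(y) = 35/3. SS_res = 3. SS_tot = 758/3. R^2 = 1 - 3/(758/3) = 749/758.

749/758


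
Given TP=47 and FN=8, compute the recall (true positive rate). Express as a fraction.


Recall = TP / (TP + FN) = 47 / 55 = 47/55.

47/55


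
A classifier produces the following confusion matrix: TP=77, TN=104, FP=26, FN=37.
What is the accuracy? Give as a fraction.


Accuracy = (TP + TN) / (TP + TN + FP + FN) = (77 + 104) / 244 = 181/244.

181/244


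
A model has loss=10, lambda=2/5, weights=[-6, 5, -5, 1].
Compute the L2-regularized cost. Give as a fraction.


L2 sq norm = sum(w^2) = 87. J = 10 + 2/5 * 87 = 224/5.

224/5


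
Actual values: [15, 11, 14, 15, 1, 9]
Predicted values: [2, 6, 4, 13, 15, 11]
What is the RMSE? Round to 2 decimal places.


MSE = 83.0000. RMSE = sqrt(83.0000) = 9.11.

9.11


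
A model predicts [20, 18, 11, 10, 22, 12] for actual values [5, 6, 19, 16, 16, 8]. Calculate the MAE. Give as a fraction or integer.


MAE = (1/6) * (|5-20|=15 + |6-18|=12 + |19-11|=8 + |16-10|=6 + |16-22|=6 + |8-12|=4). Sum = 51. MAE = 17/2.

17/2


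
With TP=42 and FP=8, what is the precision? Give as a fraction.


Precision = TP / (TP + FP) = 42 / 50 = 21/25.

21/25


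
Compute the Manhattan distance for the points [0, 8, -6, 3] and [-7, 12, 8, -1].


d = sum of absolute differences: |0--7|=7 + |8-12|=4 + |-6-8|=14 + |3--1|=4 = 29.

29


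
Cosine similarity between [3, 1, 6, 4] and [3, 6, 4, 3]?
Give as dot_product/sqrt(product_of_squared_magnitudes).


dot = 51. |a|^2 = 62, |b|^2 = 70. cos = 51/sqrt(4340).

51/sqrt(4340)


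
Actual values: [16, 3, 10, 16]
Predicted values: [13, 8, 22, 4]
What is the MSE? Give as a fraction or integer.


MSE = (1/4) * ((16-13)^2=9 + (3-8)^2=25 + (10-22)^2=144 + (16-4)^2=144). Sum = 322. MSE = 161/2.

161/2


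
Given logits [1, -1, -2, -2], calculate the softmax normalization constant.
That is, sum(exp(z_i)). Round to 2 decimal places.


Denom = e^1=2.7183 + e^-1=0.3679 + e^-2=0.1353 + e^-2=0.1353. Sum = 3.3568, which rounds to 3.36.

3.36


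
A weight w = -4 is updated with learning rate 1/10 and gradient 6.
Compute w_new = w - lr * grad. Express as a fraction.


w_new = -4 - 1/10 * 6 = -4 - 3/5 = -23/5.

-23/5


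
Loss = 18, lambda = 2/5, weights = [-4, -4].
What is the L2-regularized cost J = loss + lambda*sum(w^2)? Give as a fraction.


L2 sq norm = sum(w^2) = 32. J = 18 + 2/5 * 32 = 154/5.

154/5


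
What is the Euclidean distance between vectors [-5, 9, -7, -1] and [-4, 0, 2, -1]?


d = sqrt(sum of squared differences). (-5--4)^2=1, (9-0)^2=81, (-7-2)^2=81, (-1--1)^2=0. Sum = 163.

sqrt(163)


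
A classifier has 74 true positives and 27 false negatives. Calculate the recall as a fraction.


Recall = TP / (TP + FN) = 74 / 101 = 74/101.

74/101


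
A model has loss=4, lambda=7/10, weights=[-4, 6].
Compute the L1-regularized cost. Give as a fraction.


L1 norm = sum(|w|) = 10. J = 4 + 7/10 * 10 = 11.

11


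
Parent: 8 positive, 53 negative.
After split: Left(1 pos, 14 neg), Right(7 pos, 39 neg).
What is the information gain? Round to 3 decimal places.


H(parent) = 0.5606. H(left) = 0.3534, H(right) = 0.6153. Weighted = (15/61)*0.3534 + (46/61)*0.6153 = 0.5509. IG = 0.5606 - 0.5509 = 0.0097, which rounds to 0.010.

0.010


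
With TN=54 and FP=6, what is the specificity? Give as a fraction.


Specificity = TN / (TN + FP) = 54 / 60 = 9/10.

9/10


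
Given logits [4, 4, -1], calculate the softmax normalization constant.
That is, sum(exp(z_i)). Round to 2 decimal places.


Denom = e^4=54.5982 + e^4=54.5982 + e^-1=0.3679. Sum = 109.5643, which rounds to 109.56.

109.56


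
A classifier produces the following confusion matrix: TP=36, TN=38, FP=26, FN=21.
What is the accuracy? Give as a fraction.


Accuracy = (TP + TN) / (TP + TN + FP + FN) = (36 + 38) / 121 = 74/121.

74/121


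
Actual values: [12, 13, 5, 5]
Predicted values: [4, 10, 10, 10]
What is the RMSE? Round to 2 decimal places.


MSE = 30.7500. RMSE = sqrt(30.7500) = 5.55.

5.55


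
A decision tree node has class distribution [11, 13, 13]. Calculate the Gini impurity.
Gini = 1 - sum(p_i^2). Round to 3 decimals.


Total = 37. Proportions: 11/37, 13/37, 13/37. sum(p_i^2) = 0.3353. Gini = 1 - 0.3353 = 0.6647, which rounds to 0.665.

0.665


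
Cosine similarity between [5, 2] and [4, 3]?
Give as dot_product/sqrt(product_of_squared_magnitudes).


dot = 26. |a|^2 = 29, |b|^2 = 25. cos = 26/sqrt(725).

26/sqrt(725)


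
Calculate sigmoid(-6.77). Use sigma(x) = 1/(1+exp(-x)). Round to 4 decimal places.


sigma(-6.77) = 1/(1+e^(6.77)) = 1/(1+871.311894) = 1/872.311894 = 0.0011.

0.0011


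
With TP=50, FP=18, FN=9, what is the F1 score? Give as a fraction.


Precision = 50/68 = 25/34. Recall = 50/59 = 50/59. F1 = 2*P*R/(P+R) = 100/127.

100/127


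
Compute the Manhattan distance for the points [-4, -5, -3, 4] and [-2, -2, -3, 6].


d = sum of absolute differences: |-4--2|=2 + |-5--2|=3 + |-3--3|=0 + |4-6|=2 = 7.

7


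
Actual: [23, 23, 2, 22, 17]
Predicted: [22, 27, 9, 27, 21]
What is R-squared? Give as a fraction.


Mean(y) = 87/5. SS_res = 107. SS_tot = 1606/5. R^2 = 1 - 107/(1606/5) = 1071/1606.

1071/1606
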